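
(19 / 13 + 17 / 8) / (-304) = -373 / 31616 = -0.01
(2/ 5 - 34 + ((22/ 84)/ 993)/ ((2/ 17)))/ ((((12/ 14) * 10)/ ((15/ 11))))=-14012281/ 2621520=-5.35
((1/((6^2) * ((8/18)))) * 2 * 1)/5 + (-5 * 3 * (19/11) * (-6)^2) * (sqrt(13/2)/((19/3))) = 1/40 - 810 * sqrt(26)/11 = -375.45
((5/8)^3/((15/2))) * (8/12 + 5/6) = 25/512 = 0.05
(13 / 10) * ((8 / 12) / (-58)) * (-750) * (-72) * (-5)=117000 / 29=4034.48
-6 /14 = -3 /7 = -0.43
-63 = -63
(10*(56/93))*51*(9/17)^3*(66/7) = 3849120/8959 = 429.64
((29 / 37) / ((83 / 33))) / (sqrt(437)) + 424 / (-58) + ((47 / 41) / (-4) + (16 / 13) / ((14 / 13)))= -214869 / 33292 + 957*sqrt(437) / 1342027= -6.44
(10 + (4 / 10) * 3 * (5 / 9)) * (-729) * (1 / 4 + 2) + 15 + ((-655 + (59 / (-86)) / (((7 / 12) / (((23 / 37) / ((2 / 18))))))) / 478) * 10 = -46566769448 / 2661743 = -17494.84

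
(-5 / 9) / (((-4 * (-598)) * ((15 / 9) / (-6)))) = 1 / 1196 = 0.00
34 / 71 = 0.48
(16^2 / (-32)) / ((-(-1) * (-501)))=8 / 501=0.02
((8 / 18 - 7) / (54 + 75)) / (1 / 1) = -59 / 1161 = -0.05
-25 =-25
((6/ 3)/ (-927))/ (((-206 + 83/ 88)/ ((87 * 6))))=10208/ 1858635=0.01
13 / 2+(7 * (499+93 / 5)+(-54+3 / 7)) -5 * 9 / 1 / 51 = 3575.25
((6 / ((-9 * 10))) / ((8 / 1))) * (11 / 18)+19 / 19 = 2149 / 2160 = 0.99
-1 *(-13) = 13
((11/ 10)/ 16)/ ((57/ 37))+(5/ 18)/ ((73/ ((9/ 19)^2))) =575309/ 12649440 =0.05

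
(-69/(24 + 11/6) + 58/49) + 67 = 65.51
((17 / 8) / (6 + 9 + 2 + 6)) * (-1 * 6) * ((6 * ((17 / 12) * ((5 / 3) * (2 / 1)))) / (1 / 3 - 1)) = 4335 / 184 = 23.56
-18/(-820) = 9/410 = 0.02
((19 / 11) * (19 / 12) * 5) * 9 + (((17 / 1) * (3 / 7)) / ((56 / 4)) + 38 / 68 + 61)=6786023 / 36652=185.15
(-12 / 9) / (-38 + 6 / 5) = 5 / 138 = 0.04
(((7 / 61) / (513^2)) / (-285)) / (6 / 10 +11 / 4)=-28 / 61307587071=-0.00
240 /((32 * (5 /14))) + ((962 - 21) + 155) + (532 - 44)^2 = 239261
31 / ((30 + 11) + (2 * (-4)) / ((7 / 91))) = -31 / 63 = -0.49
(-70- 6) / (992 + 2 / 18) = -684 / 8929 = -0.08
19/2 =9.50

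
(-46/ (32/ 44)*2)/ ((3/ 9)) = -759/ 2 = -379.50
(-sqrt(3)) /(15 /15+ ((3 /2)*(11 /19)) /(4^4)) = -9728*sqrt(3) /9761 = -1.73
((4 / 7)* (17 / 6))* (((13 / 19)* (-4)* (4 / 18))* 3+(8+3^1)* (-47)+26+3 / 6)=-954125 / 1197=-797.10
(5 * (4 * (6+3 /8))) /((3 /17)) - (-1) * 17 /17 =1447 /2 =723.50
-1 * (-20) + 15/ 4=95/ 4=23.75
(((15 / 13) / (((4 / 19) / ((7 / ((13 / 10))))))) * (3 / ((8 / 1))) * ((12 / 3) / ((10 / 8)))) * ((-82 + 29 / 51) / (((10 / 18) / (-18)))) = 268441614 / 2873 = 93436.00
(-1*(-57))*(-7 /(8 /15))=-748.12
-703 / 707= -0.99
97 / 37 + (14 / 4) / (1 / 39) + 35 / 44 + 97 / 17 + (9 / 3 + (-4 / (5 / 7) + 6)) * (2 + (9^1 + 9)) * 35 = 69899141 / 27676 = 2525.62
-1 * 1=-1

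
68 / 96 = 17 / 24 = 0.71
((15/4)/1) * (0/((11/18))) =0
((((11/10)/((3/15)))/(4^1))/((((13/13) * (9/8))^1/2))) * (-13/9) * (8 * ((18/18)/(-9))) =2288/729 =3.14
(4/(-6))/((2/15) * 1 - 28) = 5/209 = 0.02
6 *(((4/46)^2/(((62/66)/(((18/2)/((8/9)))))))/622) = 8019/10200178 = 0.00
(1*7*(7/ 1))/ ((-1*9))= -49/ 9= -5.44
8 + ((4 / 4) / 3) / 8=193 / 24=8.04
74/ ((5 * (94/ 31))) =1147/ 235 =4.88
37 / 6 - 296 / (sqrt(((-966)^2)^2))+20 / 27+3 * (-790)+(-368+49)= -3754216637 / 1399734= -2682.09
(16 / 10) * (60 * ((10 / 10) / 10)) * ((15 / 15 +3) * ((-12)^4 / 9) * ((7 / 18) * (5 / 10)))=86016 / 5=17203.20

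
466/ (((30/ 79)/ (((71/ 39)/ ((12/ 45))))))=1306897/ 156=8377.54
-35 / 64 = -0.55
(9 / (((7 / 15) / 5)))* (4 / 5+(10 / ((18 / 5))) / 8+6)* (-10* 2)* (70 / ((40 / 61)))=-11771475 / 8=-1471434.38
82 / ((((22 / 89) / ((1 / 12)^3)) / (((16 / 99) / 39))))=3649 / 4586868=0.00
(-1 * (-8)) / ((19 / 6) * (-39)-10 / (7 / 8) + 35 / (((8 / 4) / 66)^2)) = 112 / 531721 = 0.00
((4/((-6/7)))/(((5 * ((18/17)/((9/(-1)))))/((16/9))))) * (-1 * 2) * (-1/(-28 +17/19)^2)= 1374688/35805375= 0.04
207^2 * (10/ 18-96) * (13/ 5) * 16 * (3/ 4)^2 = -478494783/ 5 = -95698956.60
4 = 4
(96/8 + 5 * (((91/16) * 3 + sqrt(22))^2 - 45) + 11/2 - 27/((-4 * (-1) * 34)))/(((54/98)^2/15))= 5462275 * sqrt(22)/648 + 23648973635/352512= 106624.57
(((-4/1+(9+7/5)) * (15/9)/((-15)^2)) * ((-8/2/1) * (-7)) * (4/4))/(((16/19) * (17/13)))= 13832/11475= 1.21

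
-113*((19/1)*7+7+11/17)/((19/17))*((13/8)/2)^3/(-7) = 593592051/544768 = 1089.62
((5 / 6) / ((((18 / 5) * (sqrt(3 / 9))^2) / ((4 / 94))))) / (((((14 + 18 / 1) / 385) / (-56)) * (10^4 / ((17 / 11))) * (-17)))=49 / 270720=0.00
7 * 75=525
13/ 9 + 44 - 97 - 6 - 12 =-626/ 9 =-69.56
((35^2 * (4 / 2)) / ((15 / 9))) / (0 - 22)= -735 / 11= -66.82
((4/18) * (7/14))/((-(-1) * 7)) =1/63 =0.02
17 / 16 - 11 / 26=0.64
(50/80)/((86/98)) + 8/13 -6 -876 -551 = -6402439/4472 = -1431.67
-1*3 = -3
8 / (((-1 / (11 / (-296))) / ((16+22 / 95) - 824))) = -240.15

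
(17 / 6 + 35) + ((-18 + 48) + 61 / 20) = 4253 / 60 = 70.88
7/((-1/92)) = -644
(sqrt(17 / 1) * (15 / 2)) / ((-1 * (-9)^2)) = -0.38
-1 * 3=-3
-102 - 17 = -119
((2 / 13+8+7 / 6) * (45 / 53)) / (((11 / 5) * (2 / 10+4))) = 90875 / 106106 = 0.86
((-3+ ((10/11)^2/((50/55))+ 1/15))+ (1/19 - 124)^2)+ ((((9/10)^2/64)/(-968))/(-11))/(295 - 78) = 246010475813023403/16015341619200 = 15360.93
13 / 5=2.60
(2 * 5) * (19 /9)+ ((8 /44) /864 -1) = 95569 /4752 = 20.11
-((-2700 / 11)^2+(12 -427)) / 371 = -1034255 / 6413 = -161.27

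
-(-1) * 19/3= 19/3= 6.33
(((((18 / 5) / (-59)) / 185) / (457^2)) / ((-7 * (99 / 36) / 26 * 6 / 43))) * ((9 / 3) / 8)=5031 / 877640931475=0.00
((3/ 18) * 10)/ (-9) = -5/ 27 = -0.19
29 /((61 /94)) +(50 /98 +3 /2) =279165 /5978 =46.70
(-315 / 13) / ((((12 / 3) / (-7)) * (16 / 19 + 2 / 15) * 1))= 628425 / 14456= 43.47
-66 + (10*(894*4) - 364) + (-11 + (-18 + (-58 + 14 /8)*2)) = 70377 /2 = 35188.50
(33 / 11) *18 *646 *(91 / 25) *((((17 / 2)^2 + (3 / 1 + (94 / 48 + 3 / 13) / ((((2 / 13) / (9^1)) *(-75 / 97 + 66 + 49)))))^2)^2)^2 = 896022917711506671097625197358464523260084969654958123292820491 / 6097586385229169242504564792360960000000000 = 146947146149833661590.06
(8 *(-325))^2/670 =676000/67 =10089.55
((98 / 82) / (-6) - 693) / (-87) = 170527 / 21402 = 7.97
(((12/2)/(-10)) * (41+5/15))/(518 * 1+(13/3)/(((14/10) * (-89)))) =-231756/4840385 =-0.05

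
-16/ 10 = -1.60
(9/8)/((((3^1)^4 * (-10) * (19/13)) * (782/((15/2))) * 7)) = -13/9984576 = -0.00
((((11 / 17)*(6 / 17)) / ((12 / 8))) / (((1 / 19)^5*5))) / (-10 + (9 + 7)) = 12566.13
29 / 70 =0.41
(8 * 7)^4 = 9834496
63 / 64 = 0.98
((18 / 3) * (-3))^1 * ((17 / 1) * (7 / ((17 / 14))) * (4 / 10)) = -3528 / 5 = -705.60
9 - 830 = -821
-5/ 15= -1/ 3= -0.33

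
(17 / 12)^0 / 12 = 1 / 12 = 0.08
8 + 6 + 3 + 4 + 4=25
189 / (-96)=-63 / 32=-1.97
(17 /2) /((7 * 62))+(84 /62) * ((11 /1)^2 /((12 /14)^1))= 166029 /868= 191.28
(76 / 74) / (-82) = -19 / 1517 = -0.01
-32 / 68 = -8 / 17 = -0.47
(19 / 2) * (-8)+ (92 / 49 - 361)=-21321 / 49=-435.12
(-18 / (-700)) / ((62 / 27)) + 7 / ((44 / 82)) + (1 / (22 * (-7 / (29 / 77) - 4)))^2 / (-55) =16179021017909 / 1239140036750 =13.06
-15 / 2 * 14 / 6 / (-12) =35 / 24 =1.46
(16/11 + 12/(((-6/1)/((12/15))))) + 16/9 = 808/495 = 1.63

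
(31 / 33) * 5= 155 / 33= 4.70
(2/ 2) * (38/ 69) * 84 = 1064/ 23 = 46.26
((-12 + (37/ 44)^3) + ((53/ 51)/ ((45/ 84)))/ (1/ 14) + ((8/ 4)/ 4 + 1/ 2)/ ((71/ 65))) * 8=77120342239/ 578346120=133.35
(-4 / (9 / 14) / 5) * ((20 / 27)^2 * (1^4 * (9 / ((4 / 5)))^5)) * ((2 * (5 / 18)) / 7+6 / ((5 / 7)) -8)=-471875 / 8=-58984.38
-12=-12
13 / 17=0.76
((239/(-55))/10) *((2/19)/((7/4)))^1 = -956/36575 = -0.03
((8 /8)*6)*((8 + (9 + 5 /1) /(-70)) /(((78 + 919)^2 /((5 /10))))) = 117 /4970045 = 0.00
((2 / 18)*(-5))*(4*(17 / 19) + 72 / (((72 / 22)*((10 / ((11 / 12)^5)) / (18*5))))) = -172998455 / 2363904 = -73.18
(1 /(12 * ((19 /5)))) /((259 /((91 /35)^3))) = 2197 /1476300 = 0.00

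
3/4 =0.75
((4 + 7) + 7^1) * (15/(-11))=-270/11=-24.55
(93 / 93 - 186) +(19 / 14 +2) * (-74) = -3034 / 7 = -433.43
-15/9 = -5/3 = -1.67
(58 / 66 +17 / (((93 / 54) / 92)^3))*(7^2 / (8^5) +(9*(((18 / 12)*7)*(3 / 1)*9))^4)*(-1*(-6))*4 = 3538149923532973142143845411155 / 1342263296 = 2635958186502458860458.81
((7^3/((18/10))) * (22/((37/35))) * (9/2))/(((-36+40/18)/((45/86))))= -267411375/967328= -276.44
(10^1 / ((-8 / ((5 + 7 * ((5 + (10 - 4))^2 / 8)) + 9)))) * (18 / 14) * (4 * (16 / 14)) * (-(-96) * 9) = -5326560 / 7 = -760937.14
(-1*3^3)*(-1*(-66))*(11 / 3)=-6534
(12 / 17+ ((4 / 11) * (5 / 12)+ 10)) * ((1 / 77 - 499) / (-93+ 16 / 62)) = 7254880462 / 124191375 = 58.42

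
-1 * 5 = -5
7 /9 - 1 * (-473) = 4264 /9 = 473.78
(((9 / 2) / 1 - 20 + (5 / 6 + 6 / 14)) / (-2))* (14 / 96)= 299 / 288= 1.04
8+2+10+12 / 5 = 112 / 5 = 22.40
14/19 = 0.74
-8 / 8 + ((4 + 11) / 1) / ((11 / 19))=274 / 11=24.91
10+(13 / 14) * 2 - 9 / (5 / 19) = -782 / 35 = -22.34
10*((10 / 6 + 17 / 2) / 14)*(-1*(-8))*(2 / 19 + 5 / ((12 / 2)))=65270 / 1197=54.53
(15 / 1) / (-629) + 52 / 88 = 0.57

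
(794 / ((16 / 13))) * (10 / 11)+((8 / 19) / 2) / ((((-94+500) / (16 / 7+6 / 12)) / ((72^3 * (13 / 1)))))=7595.50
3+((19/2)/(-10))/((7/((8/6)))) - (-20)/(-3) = -404/105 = -3.85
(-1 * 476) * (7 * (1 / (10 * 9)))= -1666 / 45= -37.02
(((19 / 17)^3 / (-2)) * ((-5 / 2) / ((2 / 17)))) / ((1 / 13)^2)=5795855 / 2312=2506.86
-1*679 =-679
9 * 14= 126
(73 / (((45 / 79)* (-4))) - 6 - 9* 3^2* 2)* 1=-36007 / 180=-200.04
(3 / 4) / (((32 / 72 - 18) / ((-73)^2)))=-143883 / 632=-227.66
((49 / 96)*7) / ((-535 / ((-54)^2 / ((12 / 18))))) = -250047 / 8560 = -29.21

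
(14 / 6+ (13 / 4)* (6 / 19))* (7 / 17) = 2681 / 1938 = 1.38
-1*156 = -156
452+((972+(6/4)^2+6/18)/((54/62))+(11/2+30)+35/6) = 522385/324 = 1612.30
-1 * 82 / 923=-82 / 923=-0.09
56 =56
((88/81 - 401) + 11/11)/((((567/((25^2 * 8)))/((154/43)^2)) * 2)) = -273682640000/12131289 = -22560.06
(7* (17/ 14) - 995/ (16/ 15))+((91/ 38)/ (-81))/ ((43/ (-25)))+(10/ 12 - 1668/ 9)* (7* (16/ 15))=-12186602081/ 5294160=-2301.90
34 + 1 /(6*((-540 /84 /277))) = 7241 /270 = 26.82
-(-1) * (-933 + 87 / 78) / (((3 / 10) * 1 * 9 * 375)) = -0.92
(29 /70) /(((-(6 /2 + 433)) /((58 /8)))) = -841 /122080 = -0.01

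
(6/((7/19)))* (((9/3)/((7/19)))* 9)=58482/49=1193.51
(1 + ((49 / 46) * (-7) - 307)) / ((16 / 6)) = -43257 / 368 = -117.55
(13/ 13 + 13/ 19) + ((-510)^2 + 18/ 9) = 4941970/ 19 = 260103.68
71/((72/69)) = 1633/24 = 68.04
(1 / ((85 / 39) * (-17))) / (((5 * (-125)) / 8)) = 312 / 903125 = 0.00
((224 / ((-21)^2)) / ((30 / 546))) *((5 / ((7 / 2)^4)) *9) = 6656 / 2401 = 2.77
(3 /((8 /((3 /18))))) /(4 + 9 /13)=0.01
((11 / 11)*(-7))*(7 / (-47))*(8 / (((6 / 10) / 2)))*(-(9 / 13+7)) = -392000 / 1833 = -213.86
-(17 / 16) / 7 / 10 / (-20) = 17 / 22400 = 0.00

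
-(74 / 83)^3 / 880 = -0.00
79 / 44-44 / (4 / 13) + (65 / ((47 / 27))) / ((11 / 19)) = -14421 / 188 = -76.71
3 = 3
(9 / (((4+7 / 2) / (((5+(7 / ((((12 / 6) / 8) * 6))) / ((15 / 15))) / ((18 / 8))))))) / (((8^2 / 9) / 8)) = 29 / 5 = 5.80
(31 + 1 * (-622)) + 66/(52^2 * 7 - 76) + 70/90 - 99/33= -16775039/28278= -593.22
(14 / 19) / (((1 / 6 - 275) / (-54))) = 4536 / 31331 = 0.14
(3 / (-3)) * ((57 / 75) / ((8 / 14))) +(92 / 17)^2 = 807963 / 28900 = 27.96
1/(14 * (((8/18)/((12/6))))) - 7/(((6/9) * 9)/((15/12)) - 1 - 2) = -899/252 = -3.57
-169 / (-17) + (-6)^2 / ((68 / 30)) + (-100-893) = -16442 / 17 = -967.18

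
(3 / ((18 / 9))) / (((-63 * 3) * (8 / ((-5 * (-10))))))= -25 / 504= -0.05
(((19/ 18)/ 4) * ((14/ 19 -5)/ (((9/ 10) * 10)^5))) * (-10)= 5/ 26244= 0.00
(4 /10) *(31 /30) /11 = 31 /825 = 0.04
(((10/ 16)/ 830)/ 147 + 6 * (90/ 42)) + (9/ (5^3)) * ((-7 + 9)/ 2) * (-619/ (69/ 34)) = -5109524933/ 561246000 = -9.10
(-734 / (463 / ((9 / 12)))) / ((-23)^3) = 1101 / 11266642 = 0.00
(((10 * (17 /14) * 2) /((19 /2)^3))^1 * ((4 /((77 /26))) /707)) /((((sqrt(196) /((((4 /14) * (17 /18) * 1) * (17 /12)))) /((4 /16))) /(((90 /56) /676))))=122825 /139858124562156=0.00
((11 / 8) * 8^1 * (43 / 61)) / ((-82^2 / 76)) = -8987 / 102541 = -0.09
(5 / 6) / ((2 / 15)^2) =375 / 8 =46.88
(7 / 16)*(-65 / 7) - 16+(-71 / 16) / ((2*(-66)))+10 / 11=-3671 / 192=-19.12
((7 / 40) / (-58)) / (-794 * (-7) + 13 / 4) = -7 / 12902100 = -0.00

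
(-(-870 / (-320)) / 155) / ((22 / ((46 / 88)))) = -2001 / 4801280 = -0.00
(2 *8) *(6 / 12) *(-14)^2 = 1568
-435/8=-54.38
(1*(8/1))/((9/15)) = 40/3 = 13.33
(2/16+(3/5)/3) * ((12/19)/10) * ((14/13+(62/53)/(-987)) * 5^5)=22860875/331303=69.00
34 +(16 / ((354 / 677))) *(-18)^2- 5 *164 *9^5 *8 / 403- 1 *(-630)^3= 5922749728442 / 23777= 249095753.39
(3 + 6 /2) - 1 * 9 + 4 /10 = -13 /5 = -2.60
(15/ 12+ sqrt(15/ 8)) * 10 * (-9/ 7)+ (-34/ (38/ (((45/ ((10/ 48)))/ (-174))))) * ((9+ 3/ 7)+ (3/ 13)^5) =-45 * sqrt(30)/ 14 - 16034433939/ 2864154202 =-23.20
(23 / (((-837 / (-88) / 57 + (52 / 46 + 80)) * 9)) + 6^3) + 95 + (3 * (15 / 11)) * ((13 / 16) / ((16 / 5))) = 312.07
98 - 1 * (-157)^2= -24551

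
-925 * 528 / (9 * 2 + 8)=-244200 / 13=-18784.62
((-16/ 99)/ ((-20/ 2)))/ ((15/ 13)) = 104/ 7425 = 0.01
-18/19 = -0.95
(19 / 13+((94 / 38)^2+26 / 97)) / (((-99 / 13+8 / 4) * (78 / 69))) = -41088235 / 33231133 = -1.24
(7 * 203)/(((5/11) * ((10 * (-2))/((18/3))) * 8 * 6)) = -15631/800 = -19.54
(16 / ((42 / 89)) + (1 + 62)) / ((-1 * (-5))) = 407 / 21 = 19.38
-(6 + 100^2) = -10006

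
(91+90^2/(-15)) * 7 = -3143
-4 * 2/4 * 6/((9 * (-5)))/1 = 4/15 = 0.27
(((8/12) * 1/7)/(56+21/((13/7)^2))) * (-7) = -338/31479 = -0.01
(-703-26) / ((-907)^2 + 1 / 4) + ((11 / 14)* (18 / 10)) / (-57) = -112467981 / 4376494010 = -0.03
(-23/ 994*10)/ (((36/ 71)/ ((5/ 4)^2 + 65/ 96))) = -24725/ 24192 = -1.02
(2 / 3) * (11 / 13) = 22 / 39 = 0.56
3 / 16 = 0.19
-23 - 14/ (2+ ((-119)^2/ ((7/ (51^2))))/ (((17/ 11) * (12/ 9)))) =-234925161/ 10214135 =-23.00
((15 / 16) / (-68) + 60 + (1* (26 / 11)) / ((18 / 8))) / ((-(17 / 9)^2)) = -59169483 / 3458752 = -17.11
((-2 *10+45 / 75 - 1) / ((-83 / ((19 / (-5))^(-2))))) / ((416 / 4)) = 255 / 1558076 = 0.00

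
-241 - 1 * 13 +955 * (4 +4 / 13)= 50178 / 13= 3859.85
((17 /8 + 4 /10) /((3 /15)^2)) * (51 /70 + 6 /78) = 50.85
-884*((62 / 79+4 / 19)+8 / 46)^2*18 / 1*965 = -25019781647496480 / 1191837529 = -20992611.02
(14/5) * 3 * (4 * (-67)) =-11256/5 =-2251.20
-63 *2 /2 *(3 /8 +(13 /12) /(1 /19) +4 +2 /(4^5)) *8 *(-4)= 805119 /16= 50319.94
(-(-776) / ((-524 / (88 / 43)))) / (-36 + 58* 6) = -2134 / 219687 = -0.01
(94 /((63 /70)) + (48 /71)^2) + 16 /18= 1599868 /15123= 105.79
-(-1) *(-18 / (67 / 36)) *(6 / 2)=-1944 / 67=-29.01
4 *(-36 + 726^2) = 2108160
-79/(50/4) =-158/25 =-6.32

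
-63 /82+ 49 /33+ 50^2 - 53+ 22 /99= 2447.94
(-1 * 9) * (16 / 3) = -48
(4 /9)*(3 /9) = 4 /27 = 0.15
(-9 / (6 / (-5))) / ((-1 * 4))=-15 / 8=-1.88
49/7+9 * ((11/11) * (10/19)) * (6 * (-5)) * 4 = -10667/19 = -561.42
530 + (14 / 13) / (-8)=27553 / 52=529.87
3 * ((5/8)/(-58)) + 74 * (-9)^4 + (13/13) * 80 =225315601/464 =485593.97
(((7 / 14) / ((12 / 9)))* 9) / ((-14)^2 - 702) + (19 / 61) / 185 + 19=867724137 / 45681680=19.00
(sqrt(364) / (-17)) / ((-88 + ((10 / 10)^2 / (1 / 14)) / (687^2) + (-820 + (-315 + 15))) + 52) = 471969*sqrt(91) / 4637567275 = 0.00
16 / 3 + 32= 112 / 3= 37.33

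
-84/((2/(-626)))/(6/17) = 74494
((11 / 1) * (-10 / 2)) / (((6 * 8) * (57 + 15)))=-55 / 3456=-0.02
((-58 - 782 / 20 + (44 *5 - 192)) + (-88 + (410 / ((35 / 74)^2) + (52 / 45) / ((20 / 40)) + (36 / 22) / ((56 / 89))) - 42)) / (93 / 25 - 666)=-794882645 / 321272028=-2.47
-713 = -713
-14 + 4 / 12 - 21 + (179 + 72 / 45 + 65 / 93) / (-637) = -10352744 / 296205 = -34.95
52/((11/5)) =260/11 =23.64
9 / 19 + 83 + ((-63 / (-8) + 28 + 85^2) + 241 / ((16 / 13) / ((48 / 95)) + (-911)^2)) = 18066313102211 / 2459893064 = 7344.35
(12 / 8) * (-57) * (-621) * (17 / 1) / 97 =1805247 / 194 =9305.40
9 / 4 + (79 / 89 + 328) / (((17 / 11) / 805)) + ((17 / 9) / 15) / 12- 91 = 209838958123 / 1225530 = 171223.03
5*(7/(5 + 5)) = 7/2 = 3.50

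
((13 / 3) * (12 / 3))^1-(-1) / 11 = 575 / 33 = 17.42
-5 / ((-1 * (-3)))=-5 / 3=-1.67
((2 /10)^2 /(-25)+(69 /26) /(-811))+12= 158080789 /13178750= 12.00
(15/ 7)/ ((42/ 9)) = 45/ 98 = 0.46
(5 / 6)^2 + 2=97 / 36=2.69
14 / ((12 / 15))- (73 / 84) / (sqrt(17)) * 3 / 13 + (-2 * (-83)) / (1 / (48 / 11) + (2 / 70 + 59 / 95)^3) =4935117793865 / 14209422278- 73 * sqrt(17) / 6188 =347.26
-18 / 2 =-9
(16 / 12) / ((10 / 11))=22 / 15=1.47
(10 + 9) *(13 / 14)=247 / 14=17.64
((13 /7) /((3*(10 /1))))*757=9841 /210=46.86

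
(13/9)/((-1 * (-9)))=13/81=0.16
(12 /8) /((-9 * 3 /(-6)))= 1 /3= 0.33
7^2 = 49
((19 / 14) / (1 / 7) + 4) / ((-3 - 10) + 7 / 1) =-9 / 4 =-2.25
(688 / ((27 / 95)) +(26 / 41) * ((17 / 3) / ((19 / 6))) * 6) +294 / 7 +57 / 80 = 2470.26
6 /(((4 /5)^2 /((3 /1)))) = 225 /8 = 28.12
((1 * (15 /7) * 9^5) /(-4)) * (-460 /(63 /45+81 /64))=32595048000 /5971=5458892.65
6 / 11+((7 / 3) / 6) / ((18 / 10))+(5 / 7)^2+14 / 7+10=1158859 / 87318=13.27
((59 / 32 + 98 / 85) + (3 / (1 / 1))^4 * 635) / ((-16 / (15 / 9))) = -46637117 / 8704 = -5358.12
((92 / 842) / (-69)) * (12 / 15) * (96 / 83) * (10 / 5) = -512 / 174715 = -0.00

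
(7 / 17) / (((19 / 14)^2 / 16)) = 21952 / 6137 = 3.58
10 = 10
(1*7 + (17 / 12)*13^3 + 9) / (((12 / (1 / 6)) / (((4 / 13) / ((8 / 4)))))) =37541 / 5616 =6.68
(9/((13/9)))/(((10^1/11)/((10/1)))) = 891/13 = 68.54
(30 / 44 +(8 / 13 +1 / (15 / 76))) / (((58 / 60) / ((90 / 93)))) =819030 / 128557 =6.37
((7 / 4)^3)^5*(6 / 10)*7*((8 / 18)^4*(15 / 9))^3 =830823264240025 / 162679413013056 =5.11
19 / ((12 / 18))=57 / 2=28.50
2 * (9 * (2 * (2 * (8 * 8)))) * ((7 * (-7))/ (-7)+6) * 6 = 359424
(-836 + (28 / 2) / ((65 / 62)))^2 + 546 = 2861561634 / 4225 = 677292.69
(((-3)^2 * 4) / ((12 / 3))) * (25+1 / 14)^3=389191959 / 2744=141833.80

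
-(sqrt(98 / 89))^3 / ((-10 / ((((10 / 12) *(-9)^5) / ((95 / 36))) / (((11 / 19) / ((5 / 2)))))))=-60761421 *sqrt(178) / 87131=-9303.90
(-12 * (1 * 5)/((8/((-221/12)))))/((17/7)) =455/8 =56.88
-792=-792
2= 2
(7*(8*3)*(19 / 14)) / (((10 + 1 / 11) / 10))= 8360 / 37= 225.95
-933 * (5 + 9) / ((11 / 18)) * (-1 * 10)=2351160 / 11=213741.82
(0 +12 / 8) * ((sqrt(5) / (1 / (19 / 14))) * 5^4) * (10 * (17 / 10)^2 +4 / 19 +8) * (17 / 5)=8990025 * sqrt(5) / 56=358969.77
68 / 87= 0.78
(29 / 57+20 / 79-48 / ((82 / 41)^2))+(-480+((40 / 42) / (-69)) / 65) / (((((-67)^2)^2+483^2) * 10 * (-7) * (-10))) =-30635035226836843 / 2726006584596750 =-11.24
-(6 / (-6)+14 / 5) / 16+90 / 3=2391 / 80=29.89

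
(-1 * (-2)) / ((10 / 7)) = 7 / 5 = 1.40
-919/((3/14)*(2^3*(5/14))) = -45031/30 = -1501.03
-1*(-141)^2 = -19881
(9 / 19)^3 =729 / 6859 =0.11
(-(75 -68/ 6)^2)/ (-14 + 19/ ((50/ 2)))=912025/ 2979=306.15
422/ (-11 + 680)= 422/ 669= 0.63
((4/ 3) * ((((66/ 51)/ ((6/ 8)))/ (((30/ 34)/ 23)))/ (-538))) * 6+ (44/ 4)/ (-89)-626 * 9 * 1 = -6070615429/ 1077345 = -5634.79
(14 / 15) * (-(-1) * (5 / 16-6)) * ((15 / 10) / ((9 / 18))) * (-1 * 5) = 637 / 8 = 79.62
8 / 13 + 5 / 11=153 / 143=1.07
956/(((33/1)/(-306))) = -97512/11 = -8864.73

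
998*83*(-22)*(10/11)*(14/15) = -4638704/3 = -1546234.67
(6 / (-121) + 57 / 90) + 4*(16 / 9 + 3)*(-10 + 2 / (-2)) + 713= 5481607 / 10890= 503.36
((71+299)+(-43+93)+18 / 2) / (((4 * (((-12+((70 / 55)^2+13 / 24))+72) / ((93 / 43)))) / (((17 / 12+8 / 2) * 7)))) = 2196529335 / 15524462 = 141.49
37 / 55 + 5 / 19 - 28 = -28282 / 1045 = -27.06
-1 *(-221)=221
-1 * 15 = -15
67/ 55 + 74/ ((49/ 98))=8207/ 55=149.22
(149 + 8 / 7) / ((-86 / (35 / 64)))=-5255 / 5504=-0.95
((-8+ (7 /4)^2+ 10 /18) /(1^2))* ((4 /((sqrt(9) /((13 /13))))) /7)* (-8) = 1262 /189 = 6.68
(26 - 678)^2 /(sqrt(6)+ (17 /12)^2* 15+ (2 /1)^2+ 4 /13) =5696033111808 /458753473 - 165525295104* sqrt(6) /458753473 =11532.51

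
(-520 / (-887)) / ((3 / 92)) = 47840 / 2661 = 17.98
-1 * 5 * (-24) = 120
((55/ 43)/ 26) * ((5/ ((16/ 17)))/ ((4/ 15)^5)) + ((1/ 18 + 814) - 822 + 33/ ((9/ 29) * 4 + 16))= 3869568666689/ 20606976000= 187.78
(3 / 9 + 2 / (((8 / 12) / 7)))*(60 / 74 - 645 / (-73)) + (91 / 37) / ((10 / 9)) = 5618187 / 27010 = 208.00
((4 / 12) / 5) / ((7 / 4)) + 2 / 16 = 137 / 840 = 0.16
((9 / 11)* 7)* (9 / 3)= 189 / 11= 17.18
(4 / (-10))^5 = -32 / 3125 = -0.01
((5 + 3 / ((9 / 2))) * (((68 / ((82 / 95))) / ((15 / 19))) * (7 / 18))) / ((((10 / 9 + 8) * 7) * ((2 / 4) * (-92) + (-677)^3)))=-104329 / 9388717874982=-0.00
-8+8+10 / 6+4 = 17 / 3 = 5.67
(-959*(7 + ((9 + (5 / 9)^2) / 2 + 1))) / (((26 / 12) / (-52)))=7863800 / 27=291251.85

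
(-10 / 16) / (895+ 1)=-5 / 7168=-0.00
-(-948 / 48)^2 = -6241 / 16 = -390.06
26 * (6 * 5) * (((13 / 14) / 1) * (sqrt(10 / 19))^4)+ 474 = 1704798 / 2527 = 674.63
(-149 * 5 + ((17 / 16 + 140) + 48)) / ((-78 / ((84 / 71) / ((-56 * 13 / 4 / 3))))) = -26685 / 191984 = -0.14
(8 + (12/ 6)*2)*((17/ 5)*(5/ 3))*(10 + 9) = 1292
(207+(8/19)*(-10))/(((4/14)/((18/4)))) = 242739/76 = 3193.93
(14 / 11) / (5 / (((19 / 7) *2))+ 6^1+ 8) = 76 / 891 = 0.09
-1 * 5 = -5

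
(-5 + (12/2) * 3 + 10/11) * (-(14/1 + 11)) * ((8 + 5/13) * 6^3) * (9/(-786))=135083700/18733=7211.00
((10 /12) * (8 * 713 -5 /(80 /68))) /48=98.95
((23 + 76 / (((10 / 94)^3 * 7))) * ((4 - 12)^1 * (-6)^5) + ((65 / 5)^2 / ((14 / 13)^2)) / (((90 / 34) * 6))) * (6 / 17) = 744066016866233 / 3748500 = 198497003.30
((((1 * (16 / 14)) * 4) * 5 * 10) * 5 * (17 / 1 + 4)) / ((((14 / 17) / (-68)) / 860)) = -11929920000 / 7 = -1704274285.71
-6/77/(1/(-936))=5616/77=72.94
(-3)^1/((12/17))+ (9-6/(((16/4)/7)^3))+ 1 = -845/32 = -26.41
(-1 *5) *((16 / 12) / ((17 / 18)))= -7.06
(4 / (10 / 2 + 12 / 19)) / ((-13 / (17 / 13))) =-1292 / 18083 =-0.07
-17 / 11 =-1.55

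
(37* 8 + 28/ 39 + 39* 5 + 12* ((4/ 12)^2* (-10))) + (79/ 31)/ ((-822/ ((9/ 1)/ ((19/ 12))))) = 501811281/ 1049009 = 478.37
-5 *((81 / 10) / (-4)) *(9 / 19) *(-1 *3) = -2187 / 152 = -14.39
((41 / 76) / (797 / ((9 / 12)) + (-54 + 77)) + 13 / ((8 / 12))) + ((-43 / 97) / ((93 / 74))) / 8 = 10861471021 / 558246543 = 19.46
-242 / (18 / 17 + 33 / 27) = -37026 / 349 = -106.09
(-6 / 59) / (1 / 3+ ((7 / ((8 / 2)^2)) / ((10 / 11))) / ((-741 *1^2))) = -711360 / 2327137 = -0.31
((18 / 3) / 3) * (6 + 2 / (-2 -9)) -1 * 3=95 / 11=8.64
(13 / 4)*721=9373 / 4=2343.25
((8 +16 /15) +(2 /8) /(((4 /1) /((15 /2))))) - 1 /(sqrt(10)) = 4577 /480 - sqrt(10) /10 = 9.22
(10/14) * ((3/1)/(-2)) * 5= -75/14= -5.36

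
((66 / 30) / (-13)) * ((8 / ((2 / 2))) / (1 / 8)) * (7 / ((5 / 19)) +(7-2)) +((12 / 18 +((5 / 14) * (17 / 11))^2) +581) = 5543046539 / 23123100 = 239.72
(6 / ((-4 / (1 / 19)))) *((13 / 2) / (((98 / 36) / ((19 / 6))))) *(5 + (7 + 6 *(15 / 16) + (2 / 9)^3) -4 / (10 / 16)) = -4259333 / 635040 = -6.71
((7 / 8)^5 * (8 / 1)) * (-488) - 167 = -1110731 / 512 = -2169.40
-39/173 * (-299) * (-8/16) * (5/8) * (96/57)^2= -3731520/62453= -59.75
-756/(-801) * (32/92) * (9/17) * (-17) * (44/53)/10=-133056/542455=-0.25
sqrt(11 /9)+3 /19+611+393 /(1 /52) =sqrt(11) /3+399896 /19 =21048.26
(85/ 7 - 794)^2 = 29953729/ 49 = 611300.59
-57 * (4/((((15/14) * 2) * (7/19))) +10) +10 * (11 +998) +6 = 9237.20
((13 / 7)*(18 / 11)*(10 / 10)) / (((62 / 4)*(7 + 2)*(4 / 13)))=169 / 2387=0.07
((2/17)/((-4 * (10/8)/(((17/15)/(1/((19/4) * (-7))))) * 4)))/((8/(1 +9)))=0.28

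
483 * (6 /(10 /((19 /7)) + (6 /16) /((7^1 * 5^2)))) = 77086800 /98057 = 786.14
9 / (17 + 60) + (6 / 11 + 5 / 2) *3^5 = 740.16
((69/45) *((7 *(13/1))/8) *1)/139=2093/16680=0.13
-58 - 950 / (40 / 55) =-5457 / 4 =-1364.25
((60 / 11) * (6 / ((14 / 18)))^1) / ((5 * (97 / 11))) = 648 / 679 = 0.95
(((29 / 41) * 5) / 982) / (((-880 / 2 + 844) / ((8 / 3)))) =145 / 6099693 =0.00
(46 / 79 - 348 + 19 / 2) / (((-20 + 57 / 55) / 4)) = 5873010 / 82397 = 71.28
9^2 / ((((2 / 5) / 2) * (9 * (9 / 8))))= 40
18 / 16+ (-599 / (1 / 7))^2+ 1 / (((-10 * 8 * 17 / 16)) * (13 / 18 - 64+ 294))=49650153602861 / 2824040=17581250.12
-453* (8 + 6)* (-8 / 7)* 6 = 43488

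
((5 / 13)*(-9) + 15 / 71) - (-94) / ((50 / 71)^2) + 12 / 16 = 431597867 / 2307500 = 187.04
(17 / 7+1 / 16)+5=839 / 112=7.49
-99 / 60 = -33 / 20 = -1.65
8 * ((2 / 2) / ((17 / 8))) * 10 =640 / 17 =37.65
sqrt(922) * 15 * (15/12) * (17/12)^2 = 7225 * sqrt(922)/192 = 1142.62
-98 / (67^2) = -98 / 4489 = -0.02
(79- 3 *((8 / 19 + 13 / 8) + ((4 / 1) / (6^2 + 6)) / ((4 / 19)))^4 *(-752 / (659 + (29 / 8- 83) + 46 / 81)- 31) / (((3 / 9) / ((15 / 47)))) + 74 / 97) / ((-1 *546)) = -4869357313583642277512771 / 719660081754002789277696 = -6.77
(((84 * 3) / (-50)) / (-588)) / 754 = 3 / 263900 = 0.00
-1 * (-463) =463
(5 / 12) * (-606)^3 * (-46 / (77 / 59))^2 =-683008828613640 / 5929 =-115197980875.97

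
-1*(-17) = 17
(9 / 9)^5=1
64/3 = 21.33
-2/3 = -0.67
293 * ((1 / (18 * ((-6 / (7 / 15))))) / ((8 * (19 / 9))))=-2051 / 27360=-0.07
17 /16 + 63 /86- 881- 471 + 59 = -888349 /688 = -1291.20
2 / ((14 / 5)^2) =25 / 98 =0.26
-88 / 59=-1.49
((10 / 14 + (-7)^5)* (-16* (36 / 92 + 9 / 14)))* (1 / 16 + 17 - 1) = 5034045582 / 1127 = 4466766.27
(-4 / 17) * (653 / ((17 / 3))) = -7836 / 289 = -27.11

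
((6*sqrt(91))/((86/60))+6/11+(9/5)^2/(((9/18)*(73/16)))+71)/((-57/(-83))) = 4980*sqrt(91)/817+121577321/1144275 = 164.40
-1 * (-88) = 88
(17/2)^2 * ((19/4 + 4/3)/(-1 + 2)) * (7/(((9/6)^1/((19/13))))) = 2805901/936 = 2997.76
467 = 467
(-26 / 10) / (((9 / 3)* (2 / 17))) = -221 / 30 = -7.37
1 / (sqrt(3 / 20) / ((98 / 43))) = 5.88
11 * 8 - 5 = 83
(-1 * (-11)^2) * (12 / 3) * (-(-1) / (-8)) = 121 / 2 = 60.50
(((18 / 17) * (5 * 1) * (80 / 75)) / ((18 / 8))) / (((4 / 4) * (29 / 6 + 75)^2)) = 1536 / 3900497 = 0.00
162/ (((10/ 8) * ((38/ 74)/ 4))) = 95904/ 95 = 1009.52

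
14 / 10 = 7 / 5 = 1.40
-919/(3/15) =-4595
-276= -276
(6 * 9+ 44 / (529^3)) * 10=79939380500 / 148035889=540.00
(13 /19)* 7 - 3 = 34 /19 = 1.79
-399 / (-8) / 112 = 57 / 128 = 0.45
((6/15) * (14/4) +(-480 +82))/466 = -1983/2330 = -0.85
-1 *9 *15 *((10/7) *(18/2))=-12150/7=-1735.71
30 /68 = 15 /34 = 0.44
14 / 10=7 / 5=1.40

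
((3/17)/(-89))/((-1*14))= 3/21182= 0.00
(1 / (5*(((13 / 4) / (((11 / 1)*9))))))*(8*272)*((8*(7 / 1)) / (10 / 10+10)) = 4386816 / 65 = 67489.48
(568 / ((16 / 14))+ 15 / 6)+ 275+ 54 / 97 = 150361 / 194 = 775.06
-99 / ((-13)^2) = -99 / 169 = -0.59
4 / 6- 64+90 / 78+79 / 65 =-11888 / 195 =-60.96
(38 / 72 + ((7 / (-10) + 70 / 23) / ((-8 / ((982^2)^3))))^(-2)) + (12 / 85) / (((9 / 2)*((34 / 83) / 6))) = 11717419708177956923085107293055405613690161 / 11868225106007074108508485005252091962016080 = 0.99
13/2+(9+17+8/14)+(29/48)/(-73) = 810973/24528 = 33.06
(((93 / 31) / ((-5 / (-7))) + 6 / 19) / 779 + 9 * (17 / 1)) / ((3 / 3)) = 11323194 / 74005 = 153.01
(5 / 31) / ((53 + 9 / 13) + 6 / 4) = 26 / 8897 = 0.00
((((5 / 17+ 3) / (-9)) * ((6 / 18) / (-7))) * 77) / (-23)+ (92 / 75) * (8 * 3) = 7754552 / 263925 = 29.38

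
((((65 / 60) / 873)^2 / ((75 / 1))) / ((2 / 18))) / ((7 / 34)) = 0.00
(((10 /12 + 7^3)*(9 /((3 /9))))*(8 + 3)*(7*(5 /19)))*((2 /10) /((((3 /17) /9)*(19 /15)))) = 1093689135 /722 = 1514804.90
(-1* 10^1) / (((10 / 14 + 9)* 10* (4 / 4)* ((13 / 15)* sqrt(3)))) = -35* sqrt(3) / 884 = -0.07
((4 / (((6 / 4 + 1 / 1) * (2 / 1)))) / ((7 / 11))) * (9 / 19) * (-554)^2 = 121538736 / 665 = 182765.02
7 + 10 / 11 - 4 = 43 / 11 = 3.91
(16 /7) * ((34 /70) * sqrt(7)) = 2.94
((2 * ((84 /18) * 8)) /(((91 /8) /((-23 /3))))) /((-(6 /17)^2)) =404.00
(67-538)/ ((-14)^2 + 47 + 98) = -471/ 341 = -1.38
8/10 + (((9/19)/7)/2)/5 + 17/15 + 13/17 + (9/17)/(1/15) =722117/67830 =10.65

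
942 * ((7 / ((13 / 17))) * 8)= 896784 / 13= 68983.38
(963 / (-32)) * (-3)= 2889 / 32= 90.28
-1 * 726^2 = -527076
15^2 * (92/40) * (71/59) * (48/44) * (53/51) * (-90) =-701046900/11033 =-63540.91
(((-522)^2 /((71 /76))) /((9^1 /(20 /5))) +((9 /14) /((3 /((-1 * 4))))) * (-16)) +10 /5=64435138 /497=129648.16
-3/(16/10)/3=-5/8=-0.62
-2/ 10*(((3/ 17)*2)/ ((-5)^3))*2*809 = 9708/ 10625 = 0.91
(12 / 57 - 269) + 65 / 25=-25288 / 95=-266.19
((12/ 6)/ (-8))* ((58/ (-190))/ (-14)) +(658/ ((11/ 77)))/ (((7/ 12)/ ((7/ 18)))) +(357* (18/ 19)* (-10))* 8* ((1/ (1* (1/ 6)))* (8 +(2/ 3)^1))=-22406006647/ 15960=-1403885.13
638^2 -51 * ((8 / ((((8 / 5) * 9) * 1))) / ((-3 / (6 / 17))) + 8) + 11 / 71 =406639.49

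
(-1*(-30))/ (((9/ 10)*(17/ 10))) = 1000/ 51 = 19.61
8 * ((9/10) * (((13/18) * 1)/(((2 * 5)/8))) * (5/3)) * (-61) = -6344/15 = -422.93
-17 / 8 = -2.12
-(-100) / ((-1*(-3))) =100 / 3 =33.33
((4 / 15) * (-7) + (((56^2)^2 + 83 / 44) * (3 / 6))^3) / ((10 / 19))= 23091889118023874852722825151 / 102220800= 225902058270174708598.67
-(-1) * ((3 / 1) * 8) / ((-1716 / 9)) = -18 / 143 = -0.13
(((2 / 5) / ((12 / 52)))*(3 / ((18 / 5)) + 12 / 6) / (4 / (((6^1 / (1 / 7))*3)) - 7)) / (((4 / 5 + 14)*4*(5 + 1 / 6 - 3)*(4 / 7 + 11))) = -833 / 1754244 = -0.00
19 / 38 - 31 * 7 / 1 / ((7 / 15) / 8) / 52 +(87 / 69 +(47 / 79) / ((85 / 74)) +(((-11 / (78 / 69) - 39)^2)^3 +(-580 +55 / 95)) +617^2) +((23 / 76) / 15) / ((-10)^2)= 910459709388238934879200817 / 67987458259656000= 13391583281.60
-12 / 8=-3 / 2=-1.50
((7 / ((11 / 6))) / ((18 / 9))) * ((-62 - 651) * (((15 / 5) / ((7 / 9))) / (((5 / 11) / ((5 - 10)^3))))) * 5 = 7219125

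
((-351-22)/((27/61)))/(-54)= 22753/1458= 15.61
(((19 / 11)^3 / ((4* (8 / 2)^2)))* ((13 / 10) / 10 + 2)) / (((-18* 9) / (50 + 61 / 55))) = -456308693 / 8433216000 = -0.05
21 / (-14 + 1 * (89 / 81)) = -1701 / 1045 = -1.63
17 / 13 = 1.31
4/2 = 2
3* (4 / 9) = 4 / 3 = 1.33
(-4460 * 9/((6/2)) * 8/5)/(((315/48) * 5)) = -114176/175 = -652.43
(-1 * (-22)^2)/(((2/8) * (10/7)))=-6776/5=-1355.20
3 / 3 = 1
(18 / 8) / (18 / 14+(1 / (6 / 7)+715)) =189 / 60266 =0.00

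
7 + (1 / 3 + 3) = 31 / 3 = 10.33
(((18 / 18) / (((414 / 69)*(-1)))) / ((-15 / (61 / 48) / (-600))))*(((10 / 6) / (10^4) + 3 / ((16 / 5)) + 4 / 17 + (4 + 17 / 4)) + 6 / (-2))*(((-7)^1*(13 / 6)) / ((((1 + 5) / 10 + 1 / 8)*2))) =1818346621 / 3194640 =569.19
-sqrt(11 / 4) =-sqrt(11) / 2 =-1.66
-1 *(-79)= 79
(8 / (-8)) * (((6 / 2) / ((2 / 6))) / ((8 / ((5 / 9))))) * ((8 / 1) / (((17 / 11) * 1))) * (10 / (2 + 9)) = -50 / 17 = -2.94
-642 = -642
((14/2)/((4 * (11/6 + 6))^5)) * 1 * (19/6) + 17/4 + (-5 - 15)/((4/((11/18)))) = 157789461773/132102724032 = 1.19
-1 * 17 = -17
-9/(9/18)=-18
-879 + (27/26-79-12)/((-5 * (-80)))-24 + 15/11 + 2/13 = -103155329/114400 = -901.71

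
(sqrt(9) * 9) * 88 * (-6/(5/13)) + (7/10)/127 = -9414661/254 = -37065.59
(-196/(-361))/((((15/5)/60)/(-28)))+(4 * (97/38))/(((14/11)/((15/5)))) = -707501/2527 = -279.98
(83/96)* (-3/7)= -83/224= -0.37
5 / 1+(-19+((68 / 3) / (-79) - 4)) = -4334 / 237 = -18.29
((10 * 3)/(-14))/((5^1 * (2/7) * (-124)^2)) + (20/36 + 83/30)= 4597289/1383840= 3.32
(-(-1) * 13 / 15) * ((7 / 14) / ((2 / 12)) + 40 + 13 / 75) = 42094 / 1125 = 37.42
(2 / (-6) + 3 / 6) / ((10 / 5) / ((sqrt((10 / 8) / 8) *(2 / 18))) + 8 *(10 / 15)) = -5 / 11504 + 27 *sqrt(10) / 23008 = 0.00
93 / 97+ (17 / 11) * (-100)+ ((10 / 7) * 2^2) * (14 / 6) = -448951 / 3201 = -140.25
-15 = -15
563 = 563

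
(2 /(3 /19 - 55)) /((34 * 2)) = -19 /35428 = -0.00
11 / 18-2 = -25 / 18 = -1.39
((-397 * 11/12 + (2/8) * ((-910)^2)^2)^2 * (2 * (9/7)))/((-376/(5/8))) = -21161363652841788189253445/168448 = -125625496609290630872.75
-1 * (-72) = 72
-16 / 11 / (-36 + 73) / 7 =-16 / 2849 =-0.01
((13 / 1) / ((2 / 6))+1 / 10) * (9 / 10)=3519 / 100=35.19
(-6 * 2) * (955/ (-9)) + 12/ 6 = 3826/ 3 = 1275.33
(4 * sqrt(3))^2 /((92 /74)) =888 /23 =38.61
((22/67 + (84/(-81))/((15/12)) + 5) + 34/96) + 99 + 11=16621511/144720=114.85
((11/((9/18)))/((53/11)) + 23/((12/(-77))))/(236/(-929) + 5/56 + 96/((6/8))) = -107546614/96129969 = -1.12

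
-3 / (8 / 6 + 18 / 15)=-45 / 38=-1.18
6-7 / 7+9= 14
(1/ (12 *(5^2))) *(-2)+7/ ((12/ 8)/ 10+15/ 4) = 3487/ 1950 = 1.79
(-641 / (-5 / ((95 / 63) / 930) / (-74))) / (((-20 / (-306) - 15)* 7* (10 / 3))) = 7660591 / 173545750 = 0.04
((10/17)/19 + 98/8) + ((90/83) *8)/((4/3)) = 2014641/107236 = 18.79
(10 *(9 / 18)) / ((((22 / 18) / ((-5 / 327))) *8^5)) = -75 / 39288832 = -0.00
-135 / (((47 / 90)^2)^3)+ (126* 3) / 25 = -1789538831605638 / 269480383225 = -6640.70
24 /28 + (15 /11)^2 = 2301 /847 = 2.72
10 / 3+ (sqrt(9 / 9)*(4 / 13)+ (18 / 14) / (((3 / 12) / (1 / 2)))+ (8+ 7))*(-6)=-28376 / 273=-103.94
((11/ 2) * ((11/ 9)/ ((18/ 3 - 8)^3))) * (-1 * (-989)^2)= 118352641/ 144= 821893.34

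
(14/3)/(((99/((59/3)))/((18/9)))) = 1652/891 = 1.85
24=24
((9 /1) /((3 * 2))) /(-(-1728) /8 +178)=3 /788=0.00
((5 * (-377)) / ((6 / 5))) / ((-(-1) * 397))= -9425 / 2382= -3.96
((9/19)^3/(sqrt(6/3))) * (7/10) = 5103 * sqrt(2)/137180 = 0.05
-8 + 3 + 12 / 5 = -13 / 5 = -2.60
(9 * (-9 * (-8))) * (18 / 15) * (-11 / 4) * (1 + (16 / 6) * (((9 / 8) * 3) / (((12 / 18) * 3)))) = -11761.20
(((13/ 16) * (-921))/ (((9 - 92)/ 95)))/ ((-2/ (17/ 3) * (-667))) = 6445465/ 1771552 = 3.64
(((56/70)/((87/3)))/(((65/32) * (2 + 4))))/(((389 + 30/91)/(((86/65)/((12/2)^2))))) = 9632/45078973875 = 0.00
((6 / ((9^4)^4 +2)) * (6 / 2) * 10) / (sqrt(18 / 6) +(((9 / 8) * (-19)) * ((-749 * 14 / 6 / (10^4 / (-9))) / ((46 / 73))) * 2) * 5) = -0.00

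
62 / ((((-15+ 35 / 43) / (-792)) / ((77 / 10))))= 40645836 / 1525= 26653.01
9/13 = 0.69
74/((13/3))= 222/13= 17.08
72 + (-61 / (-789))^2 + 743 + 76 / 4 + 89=574590604 / 622521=923.01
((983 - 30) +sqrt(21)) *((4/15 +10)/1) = 154 *sqrt(21)/15 +146762/15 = 9831.18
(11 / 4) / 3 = 0.92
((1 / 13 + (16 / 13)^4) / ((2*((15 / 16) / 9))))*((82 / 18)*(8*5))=2074.29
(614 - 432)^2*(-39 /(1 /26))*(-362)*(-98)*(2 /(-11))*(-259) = -617227314570048 /11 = -56111574051822.55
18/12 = 3/2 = 1.50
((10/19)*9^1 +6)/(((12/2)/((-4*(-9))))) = 1224/19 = 64.42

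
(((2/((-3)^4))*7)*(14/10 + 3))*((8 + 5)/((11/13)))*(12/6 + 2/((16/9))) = 5915/162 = 36.51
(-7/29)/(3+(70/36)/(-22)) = -2772/33437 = -0.08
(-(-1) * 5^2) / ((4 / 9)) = 225 / 4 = 56.25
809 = 809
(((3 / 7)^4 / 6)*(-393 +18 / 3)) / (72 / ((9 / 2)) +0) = -10449 / 76832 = -0.14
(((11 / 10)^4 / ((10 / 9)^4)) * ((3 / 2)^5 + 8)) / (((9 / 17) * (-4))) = -90541510587 / 12800000000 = -7.07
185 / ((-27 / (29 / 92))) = -5365 / 2484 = -2.16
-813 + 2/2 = -812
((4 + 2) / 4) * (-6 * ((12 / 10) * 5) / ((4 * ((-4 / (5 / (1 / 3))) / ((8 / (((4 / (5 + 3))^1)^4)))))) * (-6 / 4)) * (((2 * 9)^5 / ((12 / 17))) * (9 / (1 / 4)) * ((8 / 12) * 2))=-1248928865280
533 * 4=2132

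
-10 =-10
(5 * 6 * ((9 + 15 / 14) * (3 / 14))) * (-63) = -57105 / 14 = -4078.93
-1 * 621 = -621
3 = 3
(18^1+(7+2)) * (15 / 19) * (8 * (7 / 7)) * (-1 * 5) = -16200 / 19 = -852.63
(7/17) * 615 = 4305/17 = 253.24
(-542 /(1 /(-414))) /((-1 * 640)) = -56097 /160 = -350.61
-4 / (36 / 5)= -5 / 9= -0.56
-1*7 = -7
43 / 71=0.61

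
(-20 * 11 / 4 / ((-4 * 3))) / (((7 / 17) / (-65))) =-60775 / 84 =-723.51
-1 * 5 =-5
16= 16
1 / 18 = 0.06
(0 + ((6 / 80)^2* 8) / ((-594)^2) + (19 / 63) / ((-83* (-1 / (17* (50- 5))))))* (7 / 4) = 12662892581 / 2603145600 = 4.86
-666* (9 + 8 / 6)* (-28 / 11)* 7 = 122624.73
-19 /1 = -19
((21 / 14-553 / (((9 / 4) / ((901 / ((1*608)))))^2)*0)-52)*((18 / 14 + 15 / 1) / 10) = -5757 / 70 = -82.24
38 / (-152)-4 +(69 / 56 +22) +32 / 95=102777 / 5320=19.32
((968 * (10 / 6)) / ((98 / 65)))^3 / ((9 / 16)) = 62273912272000000 / 28588707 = 2178269631.85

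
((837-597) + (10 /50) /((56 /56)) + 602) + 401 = 6216 /5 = 1243.20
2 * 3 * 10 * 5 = 300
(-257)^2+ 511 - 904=65656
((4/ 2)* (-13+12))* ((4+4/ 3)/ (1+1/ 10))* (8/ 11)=-2560/ 363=-7.05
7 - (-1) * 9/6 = 17/2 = 8.50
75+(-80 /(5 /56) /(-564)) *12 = 4421 /47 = 94.06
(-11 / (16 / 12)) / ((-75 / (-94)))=-517 / 50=-10.34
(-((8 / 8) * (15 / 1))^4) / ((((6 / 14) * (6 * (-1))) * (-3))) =-13125 / 2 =-6562.50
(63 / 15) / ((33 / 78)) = 546 / 55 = 9.93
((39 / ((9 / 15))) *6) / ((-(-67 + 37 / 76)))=1976 / 337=5.86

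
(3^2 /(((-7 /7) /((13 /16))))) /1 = -117 /16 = -7.31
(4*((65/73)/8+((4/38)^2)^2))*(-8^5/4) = -34734936064/9513433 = -3651.15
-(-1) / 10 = 1 / 10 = 0.10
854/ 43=19.86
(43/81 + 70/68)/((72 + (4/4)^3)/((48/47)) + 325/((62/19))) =0.01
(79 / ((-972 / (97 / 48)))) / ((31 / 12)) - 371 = -44723551 / 120528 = -371.06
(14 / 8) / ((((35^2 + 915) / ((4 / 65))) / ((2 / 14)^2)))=1 / 973700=0.00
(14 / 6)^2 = 49 / 9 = 5.44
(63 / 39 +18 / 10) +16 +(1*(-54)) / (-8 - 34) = 20.70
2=2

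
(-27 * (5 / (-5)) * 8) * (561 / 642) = 20196 / 107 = 188.75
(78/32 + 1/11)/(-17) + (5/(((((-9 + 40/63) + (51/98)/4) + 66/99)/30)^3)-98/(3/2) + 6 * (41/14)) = -429783168862794432421/1196088911562346032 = -359.32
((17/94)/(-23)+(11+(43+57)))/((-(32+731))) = -239965/1649606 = -0.15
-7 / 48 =-0.15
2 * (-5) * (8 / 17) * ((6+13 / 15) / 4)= -412 / 51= -8.08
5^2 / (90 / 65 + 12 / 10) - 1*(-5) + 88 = 17249 / 168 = 102.67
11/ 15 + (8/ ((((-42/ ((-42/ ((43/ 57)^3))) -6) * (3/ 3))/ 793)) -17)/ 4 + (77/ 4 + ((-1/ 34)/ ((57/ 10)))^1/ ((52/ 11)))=-69909801427889/ 259914152940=-268.97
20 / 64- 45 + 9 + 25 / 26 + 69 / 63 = -146899 / 4368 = -33.63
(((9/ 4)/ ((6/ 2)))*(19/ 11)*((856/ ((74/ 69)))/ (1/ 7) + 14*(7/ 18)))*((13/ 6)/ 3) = 459995263/ 87912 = 5232.45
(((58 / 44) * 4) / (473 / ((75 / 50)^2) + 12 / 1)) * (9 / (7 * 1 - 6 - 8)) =-2349 / 77000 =-0.03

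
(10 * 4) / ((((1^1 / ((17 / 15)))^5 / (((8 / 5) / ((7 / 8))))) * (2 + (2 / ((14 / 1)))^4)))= 249349606912 / 3647278125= 68.37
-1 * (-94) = 94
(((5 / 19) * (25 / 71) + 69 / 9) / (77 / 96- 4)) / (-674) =502432 / 139566191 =0.00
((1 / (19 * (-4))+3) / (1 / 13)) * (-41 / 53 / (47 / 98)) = -5928559 / 94658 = -62.63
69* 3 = 207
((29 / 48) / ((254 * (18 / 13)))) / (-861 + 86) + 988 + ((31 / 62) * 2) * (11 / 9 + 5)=169095724423 / 170078400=994.22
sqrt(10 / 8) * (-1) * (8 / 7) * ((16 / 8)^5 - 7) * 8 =-800 * sqrt(5) / 7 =-255.55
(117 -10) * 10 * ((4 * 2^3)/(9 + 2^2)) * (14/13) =479360/169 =2836.45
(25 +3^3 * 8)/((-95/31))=-7471/95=-78.64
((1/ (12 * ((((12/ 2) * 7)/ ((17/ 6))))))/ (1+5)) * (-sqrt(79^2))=-1343/ 18144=-0.07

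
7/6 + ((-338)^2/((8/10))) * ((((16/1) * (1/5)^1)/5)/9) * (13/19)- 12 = 11862851/1710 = 6937.34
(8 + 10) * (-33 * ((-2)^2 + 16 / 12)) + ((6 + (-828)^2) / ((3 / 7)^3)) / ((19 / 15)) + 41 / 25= 9793711687 / 1425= 6872780.13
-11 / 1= -11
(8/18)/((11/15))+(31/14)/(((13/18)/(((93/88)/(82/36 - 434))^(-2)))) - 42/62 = 1286032060175/2513511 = 511647.68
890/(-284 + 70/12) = -5340/1669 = -3.20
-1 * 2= -2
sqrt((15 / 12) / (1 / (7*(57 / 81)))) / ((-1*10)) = -sqrt(1995) / 180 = -0.25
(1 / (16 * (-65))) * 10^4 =-9.62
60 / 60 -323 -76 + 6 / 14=-2783 / 7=-397.57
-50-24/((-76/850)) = 4150/19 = 218.42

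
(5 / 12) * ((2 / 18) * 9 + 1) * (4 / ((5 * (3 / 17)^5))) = 2839714 / 729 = 3895.36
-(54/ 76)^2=-729/ 1444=-0.50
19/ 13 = 1.46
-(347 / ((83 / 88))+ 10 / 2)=-30951 / 83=-372.90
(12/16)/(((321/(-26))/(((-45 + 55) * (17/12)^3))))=-319345/184896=-1.73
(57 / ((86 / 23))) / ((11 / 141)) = 195.40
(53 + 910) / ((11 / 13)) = 12519 / 11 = 1138.09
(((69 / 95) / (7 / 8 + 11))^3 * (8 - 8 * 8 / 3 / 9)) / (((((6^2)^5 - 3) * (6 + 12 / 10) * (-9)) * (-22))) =6229504 / 416877266796006740625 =0.00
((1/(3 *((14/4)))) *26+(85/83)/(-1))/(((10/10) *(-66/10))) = -12655/57519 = -0.22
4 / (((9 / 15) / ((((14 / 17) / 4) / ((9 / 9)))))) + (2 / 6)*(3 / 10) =751 / 510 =1.47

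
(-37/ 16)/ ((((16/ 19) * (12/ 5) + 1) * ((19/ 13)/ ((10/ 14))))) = -12025/ 32144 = -0.37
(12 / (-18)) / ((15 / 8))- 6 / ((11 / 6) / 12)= -19616 / 495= -39.63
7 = 7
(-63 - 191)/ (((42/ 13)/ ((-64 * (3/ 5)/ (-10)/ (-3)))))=52832/ 525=100.63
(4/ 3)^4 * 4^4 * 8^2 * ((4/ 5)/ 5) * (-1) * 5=-16777216/ 405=-41425.22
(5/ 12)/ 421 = 5/ 5052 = 0.00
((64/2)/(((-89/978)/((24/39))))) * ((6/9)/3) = -166912/3471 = -48.09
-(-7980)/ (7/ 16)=18240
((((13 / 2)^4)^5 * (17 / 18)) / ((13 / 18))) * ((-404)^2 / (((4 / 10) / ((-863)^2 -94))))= 943956847484875736753358256897875 / 131072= 7201819209937101263071886000.00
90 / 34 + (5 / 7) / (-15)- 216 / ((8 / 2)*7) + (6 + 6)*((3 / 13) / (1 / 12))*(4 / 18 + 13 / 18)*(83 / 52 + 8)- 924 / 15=70727396 / 301665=234.46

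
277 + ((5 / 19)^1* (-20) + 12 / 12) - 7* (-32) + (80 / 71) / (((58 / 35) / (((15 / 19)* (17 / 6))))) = 19492342 / 39121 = 498.26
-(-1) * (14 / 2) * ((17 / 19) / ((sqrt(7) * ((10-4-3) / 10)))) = 170 * sqrt(7) / 57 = 7.89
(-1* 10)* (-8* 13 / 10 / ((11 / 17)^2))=30056 / 121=248.40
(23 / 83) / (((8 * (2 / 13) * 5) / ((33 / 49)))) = 9867 / 325360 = 0.03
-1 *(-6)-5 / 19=109 / 19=5.74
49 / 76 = 0.64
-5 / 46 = -0.11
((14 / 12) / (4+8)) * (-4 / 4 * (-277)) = 1939 / 72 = 26.93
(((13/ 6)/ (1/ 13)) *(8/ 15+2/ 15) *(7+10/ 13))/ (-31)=-1313/ 279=-4.71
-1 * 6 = -6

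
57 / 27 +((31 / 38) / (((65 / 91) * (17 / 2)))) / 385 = 1687954 / 799425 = 2.11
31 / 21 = 1.48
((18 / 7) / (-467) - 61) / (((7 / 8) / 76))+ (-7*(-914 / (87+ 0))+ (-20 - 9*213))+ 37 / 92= -1311727239643 / 183155532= -7161.82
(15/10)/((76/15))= 45/152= 0.30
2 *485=970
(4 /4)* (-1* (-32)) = 32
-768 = -768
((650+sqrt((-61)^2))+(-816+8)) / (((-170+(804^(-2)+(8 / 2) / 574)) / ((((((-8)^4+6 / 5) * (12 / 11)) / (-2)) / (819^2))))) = -11703407934656 / 6155931768581595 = -0.00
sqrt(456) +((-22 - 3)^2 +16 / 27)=2 * sqrt(114) +16891 / 27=646.95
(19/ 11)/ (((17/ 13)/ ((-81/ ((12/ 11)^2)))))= -89.90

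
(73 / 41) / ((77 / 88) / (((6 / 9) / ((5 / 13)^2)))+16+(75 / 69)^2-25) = -104420368 / 447146779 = -0.23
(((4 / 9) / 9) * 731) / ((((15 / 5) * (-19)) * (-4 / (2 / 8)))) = 731 / 18468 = 0.04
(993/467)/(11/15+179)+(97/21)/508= 70256491/3357838344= 0.02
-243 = -243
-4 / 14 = -2 / 7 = -0.29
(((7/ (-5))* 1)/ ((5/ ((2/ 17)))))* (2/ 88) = -7/ 9350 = -0.00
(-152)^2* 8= 184832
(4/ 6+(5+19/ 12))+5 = 49/ 4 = 12.25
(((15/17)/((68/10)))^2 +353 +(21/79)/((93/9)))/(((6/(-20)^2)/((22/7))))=317734382531500/4295401509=73970.82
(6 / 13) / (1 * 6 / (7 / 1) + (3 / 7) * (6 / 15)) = 35 / 78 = 0.45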